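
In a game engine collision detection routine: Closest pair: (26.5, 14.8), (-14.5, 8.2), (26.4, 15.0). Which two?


d(P0,P1) = 41.5278, d(P0,P2) = 0.2236, d(P1,P2) = 41.4614
Closest: P0 and P2

Closest pair: (26.5, 14.8) and (26.4, 15.0), distance = 0.2236


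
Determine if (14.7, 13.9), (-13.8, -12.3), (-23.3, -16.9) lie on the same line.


Cross product: ((-13.8)-14.7)*((-16.9)-13.9) - ((-12.3)-13.9)*((-23.3)-14.7)
= -117.8

No, not collinear


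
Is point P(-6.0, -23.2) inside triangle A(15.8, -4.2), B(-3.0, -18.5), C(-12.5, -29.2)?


Cross products: AB x AP = 45.46, BC x BP = 12.55, CA x CP = 7.3
All same sign? yes

Yes, inside


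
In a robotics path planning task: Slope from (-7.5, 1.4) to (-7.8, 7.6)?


slope = (y2-y1)/(x2-x1) = (7.6-1.4)/((-7.8)-(-7.5)) = 6.2/(-0.3) = -20.6667

-20.6667


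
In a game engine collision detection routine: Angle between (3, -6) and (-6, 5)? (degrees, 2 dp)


u.v = -48, |u| = sqrt(45) = 6.7082, |v| = sqrt(61) = 7.8102
cos(theta) = u.v/(|u||v|) = -48/sqrt(2745) = -0.916157
theta = acos(-0.916157) = 156.37 degrees

156.37 degrees


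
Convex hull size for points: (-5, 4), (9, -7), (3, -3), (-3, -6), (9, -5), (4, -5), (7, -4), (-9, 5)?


Convex hull vertices (CCW): (-9, 5), (-3, -6), (9, -7), (9, -5), (-5, 4)
Count = 5

5


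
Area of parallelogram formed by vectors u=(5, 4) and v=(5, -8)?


|u x v| = |5*(-8) - 4*5|
= |(-40) - 20| = 60

60


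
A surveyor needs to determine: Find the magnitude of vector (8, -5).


|u| = sqrt(8^2 + (-5)^2) = sqrt(89) = 9.434

9.434


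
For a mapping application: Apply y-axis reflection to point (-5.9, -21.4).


Reflection over y-axis: (x,y) -> (-x,y)
(-5.9, -21.4) -> (5.9, -21.4)

(5.9, -21.4)


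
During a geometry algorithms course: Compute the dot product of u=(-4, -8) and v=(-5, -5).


u . v = u_x*v_x + u_y*v_y = (-4)*(-5) + (-8)*(-5)
= 20 + 40 = 60

60


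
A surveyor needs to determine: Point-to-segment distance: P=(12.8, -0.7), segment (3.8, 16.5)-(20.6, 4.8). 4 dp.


Project P onto AB: t = 0.8409 (clamped to [0,1])
Closest point on segment: (17.9269, 6.6616)
Distance: 8.971

8.971


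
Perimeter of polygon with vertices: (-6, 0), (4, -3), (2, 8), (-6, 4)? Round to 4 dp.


Sides: (-6, 0)->(4, -3): sqrt(109) = 10.440307, (4, -3)->(2, 8): sqrt(125) = 11.18034, (2, 8)->(-6, 4): sqrt(80) = 8.944272, (-6, 4)->(-6, 0): sqrt(16) = 4
Sum = 34.564919
Perimeter = 34.5649

34.5649


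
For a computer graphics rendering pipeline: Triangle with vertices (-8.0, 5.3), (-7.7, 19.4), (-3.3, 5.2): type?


Side lengths squared: AB^2=198.9, BC^2=221, CA^2=22.1
Sorted: [22.1, 198.9, 221]
By sides: Scalene, By angles: Right

Scalene, Right


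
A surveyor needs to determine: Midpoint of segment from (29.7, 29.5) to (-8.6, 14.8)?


M = ((29.7+(-8.6))/2, (29.5+14.8)/2)
= (10.55, 22.15)

(10.55, 22.15)


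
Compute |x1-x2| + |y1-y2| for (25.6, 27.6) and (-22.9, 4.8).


|25.6-(-22.9)| + |27.6-4.8| = 48.5 + 22.8 = 71.3

71.3


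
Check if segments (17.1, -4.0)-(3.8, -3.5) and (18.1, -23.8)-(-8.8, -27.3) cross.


Cross products: d1=-536.12, d2=-596.12, d3=262.84, d4=322.84
d1*d2 < 0 and d3*d4 < 0? no

No, they don't intersect


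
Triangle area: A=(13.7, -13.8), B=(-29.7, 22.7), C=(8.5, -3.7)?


Area = |x_A(y_B-y_C) + x_B(y_C-y_A) + x_C(y_A-y_B)|/2
= |361.68 + (-299.97) + (-310.25)|/2
= 248.54/2 = 124.27

124.27


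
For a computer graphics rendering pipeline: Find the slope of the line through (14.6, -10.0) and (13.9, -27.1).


slope = (y2-y1)/(x2-x1) = ((-27.1)-(-10))/(13.9-14.6) = (-17.1)/(-0.7) = 24.4286

24.4286


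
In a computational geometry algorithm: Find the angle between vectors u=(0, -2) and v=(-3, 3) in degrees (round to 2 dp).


u.v = -6, |u| = sqrt(4) = 2, |v| = sqrt(18) = 4.2426
cos(theta) = u.v/(|u||v|) = -6/sqrt(72) = -0.707107
theta = acos(-0.707107) = 135 degrees

135 degrees


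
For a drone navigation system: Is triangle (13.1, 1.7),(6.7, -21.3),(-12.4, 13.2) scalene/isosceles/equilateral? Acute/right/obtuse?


Side lengths squared: AB^2=569.96, BC^2=1555.06, CA^2=782.5
Sorted: [569.96, 782.5, 1555.06]
By sides: Scalene, By angles: Obtuse

Scalene, Obtuse


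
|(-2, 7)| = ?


|u| = sqrt((-2)^2 + 7^2) = sqrt(53) = 7.2801

7.2801


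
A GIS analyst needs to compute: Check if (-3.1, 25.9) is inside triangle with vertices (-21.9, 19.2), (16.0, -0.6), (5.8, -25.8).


Cross products: AB x AP = 626.17, BC x BP = -751.62, CA x CP = -1031.59
All same sign? no

No, outside


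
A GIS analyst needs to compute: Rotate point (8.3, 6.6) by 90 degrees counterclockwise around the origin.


90° CCW: (x,y) -> (-y, x)
(8.3,6.6) -> (-6.6, 8.3)

(-6.6, 8.3)


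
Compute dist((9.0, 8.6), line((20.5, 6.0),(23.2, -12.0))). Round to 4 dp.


|cross product| = 199.98
|line direction| = sqrt(331.29) = 18.2014
Distance = 199.98/sqrt(331.29) = 10.9871

10.9871


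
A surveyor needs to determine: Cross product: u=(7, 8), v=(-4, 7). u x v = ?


u x v = u_x*v_y - u_y*v_x = 7*7 - 8*(-4)
= 49 - (-32) = 81

81


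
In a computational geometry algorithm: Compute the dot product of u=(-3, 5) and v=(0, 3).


u . v = u_x*v_x + u_y*v_y = (-3)*0 + 5*3
= 0 + 15 = 15

15


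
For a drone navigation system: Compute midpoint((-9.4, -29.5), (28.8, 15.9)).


M = (((-9.4)+28.8)/2, ((-29.5)+15.9)/2)
= (9.7, -6.8)

(9.7, -6.8)


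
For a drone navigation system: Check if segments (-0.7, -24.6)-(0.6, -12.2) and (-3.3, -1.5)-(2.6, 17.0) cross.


Cross products: d1=-184.39, d2=-135.28, d3=62.27, d4=13.16
d1*d2 < 0 and d3*d4 < 0? no

No, they don't intersect


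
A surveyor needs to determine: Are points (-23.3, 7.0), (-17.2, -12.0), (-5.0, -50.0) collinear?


Cross product: ((-17.2)-(-23.3))*((-50)-7) - ((-12)-7)*((-5)-(-23.3))
= 0

Yes, collinear


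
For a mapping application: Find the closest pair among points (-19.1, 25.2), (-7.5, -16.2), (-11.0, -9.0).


d(P0,P1) = 42.9944, d(P0,P2) = 35.1461, d(P1,P2) = 8.0056
Closest: P1 and P2

Closest pair: (-7.5, -16.2) and (-11.0, -9.0), distance = 8.0056


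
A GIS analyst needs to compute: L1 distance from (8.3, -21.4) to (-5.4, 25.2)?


|8.3-(-5.4)| + |(-21.4)-25.2| = 13.7 + 46.6 = 60.3

60.3


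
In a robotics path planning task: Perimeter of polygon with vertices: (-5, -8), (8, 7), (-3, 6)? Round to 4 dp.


Sides: (-5, -8)->(8, 7): sqrt(394) = 19.849433, (8, 7)->(-3, 6): sqrt(122) = 11.045361, (-3, 6)->(-5, -8): sqrt(200) = 14.142136
Sum = 45.03693
Perimeter = 45.0369

45.0369


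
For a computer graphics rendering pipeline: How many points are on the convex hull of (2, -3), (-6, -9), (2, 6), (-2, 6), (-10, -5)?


Convex hull vertices (CCW): (-10, -5), (-6, -9), (2, -3), (2, 6), (-2, 6)
Count = 5

5


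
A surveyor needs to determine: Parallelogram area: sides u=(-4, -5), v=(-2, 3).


|u x v| = |(-4)*3 - (-5)*(-2)|
= |(-12) - 10| = 22

22


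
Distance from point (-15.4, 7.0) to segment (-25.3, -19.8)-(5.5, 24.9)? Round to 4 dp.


Project P onto AB: t = 0.51 (clamped to [0,1])
Closest point on segment: (-9.5915, 2.9977)
Distance: 7.0539

7.0539


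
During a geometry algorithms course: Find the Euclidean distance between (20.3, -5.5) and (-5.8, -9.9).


dx=-26.1, dy=-4.4
d^2 = (-26.1)^2 + (-4.4)^2 = 700.57
d = sqrt(700.57) = 26.4683

26.4683


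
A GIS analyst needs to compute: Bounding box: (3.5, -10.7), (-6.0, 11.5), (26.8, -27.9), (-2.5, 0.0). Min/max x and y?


x range: [-6, 26.8]
y range: [-27.9, 11.5]
Bounding box: (-6,-27.9) to (26.8,11.5)

(-6,-27.9) to (26.8,11.5)


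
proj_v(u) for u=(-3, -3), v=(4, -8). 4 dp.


u.v = 12, |v| = sqrt(80) = 8.9443
Scalar projection = u.v / |v| = 12 / sqrt(80) = 1.3416

1.3416


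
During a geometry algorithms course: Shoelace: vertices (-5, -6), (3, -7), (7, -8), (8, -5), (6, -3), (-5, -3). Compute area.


Shoelace sum: ((-5)*(-7) - 3*(-6)) + (3*(-8) - 7*(-7)) + (7*(-5) - 8*(-8)) + (8*(-3) - 6*(-5)) + (6*(-3) - (-5)*(-3)) + ((-5)*(-6) - (-5)*(-3))
= 95
Area = |95|/2 = 47.5

47.5


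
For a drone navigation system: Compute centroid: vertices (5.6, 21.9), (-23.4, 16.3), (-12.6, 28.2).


Centroid = ((x_A+x_B+x_C)/3, (y_A+y_B+y_C)/3)
= ((5.6+(-23.4)+(-12.6))/3, (21.9+16.3+28.2)/3)
= (-10.1333, 22.1333)

(-10.1333, 22.1333)


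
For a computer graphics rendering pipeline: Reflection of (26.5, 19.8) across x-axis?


Reflection over x-axis: (x,y) -> (x,-y)
(26.5, 19.8) -> (26.5, -19.8)

(26.5, -19.8)


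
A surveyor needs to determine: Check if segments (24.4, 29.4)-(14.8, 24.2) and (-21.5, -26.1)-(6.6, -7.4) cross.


Cross products: d1=701.22, d2=734.62, d3=294.12, d4=260.72
d1*d2 < 0 and d3*d4 < 0? no

No, they don't intersect


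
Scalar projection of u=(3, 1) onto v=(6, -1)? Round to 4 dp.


u.v = 17, |v| = sqrt(37) = 6.0828
Scalar projection = u.v / |v| = 17 / sqrt(37) = 2.7948

2.7948


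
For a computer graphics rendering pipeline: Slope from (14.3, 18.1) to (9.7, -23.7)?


slope = (y2-y1)/(x2-x1) = ((-23.7)-18.1)/(9.7-14.3) = (-41.8)/(-4.6) = 9.087

9.087


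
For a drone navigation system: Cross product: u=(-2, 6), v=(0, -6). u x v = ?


u x v = u_x*v_y - u_y*v_x = (-2)*(-6) - 6*0
= 12 - 0 = 12

12


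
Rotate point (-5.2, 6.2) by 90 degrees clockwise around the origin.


90° CW: (x,y) -> (y, -x)
(-5.2,6.2) -> (6.2, 5.2)

(6.2, 5.2)


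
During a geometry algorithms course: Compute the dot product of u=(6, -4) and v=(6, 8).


u . v = u_x*v_x + u_y*v_y = 6*6 + (-4)*8
= 36 + (-32) = 4

4


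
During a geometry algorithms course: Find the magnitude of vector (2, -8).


|u| = sqrt(2^2 + (-8)^2) = sqrt(68) = 8.2462

8.2462


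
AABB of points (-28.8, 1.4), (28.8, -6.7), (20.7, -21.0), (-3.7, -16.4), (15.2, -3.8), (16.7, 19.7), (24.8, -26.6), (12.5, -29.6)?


x range: [-28.8, 28.8]
y range: [-29.6, 19.7]
Bounding box: (-28.8,-29.6) to (28.8,19.7)

(-28.8,-29.6) to (28.8,19.7)


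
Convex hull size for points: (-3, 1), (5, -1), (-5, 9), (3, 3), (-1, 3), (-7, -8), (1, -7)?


Convex hull vertices (CCW): (-7, -8), (1, -7), (5, -1), (3, 3), (-5, 9)
Count = 5

5


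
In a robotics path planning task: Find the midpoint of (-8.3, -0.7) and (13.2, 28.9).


M = (((-8.3)+13.2)/2, ((-0.7)+28.9)/2)
= (2.45, 14.1)

(2.45, 14.1)


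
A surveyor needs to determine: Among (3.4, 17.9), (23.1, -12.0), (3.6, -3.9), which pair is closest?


d(P0,P1) = 35.8064, d(P0,P2) = 21.8009, d(P1,P2) = 21.1154
Closest: P1 and P2

Closest pair: (23.1, -12.0) and (3.6, -3.9), distance = 21.1154


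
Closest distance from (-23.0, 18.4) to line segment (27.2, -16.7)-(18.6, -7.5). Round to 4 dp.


Project P onto AB: t = 1 (clamped to [0,1])
Closest point on segment: (18.6, -7.5)
Distance: 49.0038

49.0038


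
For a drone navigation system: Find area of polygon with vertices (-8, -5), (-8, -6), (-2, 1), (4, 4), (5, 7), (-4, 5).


Shoelace sum: ((-8)*(-6) - (-8)*(-5)) + ((-8)*1 - (-2)*(-6)) + ((-2)*4 - 4*1) + (4*7 - 5*4) + (5*5 - (-4)*7) + ((-4)*(-5) - (-8)*5)
= 97
Area = |97|/2 = 48.5

48.5


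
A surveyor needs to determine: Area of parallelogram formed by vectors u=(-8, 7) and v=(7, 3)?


|u x v| = |(-8)*3 - 7*7|
= |(-24) - 49| = 73

73


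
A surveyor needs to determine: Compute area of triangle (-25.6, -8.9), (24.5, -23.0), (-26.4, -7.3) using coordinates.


Area = |x_A(y_B-y_C) + x_B(y_C-y_A) + x_C(y_A-y_B)|/2
= |401.92 + 39.2 + (-372.24)|/2
= 68.88/2 = 34.44

34.44


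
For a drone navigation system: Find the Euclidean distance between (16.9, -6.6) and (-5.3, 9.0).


dx=-22.2, dy=15.6
d^2 = (-22.2)^2 + 15.6^2 = 736.2
d = sqrt(736.2) = 27.133

27.133


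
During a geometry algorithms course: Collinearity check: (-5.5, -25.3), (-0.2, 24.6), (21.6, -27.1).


Cross product: ((-0.2)-(-5.5))*((-27.1)-(-25.3)) - (24.6-(-25.3))*(21.6-(-5.5))
= -1361.83

No, not collinear


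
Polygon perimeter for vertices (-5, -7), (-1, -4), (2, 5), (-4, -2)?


Sides: (-5, -7)->(-1, -4): sqrt(25) = 5, (-1, -4)->(2, 5): sqrt(90) = 9.486833, (2, 5)->(-4, -2): sqrt(85) = 9.219544, (-4, -2)->(-5, -7): sqrt(26) = 5.09902
Sum = 28.805397
Perimeter = 28.8054

28.8054


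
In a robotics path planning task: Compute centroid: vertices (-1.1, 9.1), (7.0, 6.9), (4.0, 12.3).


Centroid = ((x_A+x_B+x_C)/3, (y_A+y_B+y_C)/3)
= (((-1.1)+7+4)/3, (9.1+6.9+12.3)/3)
= (3.3, 9.4333)

(3.3, 9.4333)


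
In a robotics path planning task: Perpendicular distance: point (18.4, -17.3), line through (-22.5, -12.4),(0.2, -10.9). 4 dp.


|cross product| = 172.58
|line direction| = sqrt(517.54) = 22.7495
Distance = 172.58/sqrt(517.54) = 7.5861

7.5861


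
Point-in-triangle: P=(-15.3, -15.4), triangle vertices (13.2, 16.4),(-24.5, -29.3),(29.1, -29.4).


Cross products: AB x AP = -103.59, BC x BP = 745.96, CA x CP = 1810.92
All same sign? no

No, outside


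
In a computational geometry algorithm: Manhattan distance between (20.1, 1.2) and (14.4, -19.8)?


|20.1-14.4| + |1.2-(-19.8)| = 5.7 + 21 = 26.7

26.7


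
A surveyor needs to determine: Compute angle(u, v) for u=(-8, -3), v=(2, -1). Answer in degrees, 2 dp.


u.v = -13, |u| = sqrt(73) = 8.544, |v| = sqrt(5) = 2.2361
cos(theta) = u.v/(|u||v|) = -13/sqrt(365) = -0.680451
theta = acos(-0.680451) = 132.88 degrees

132.88 degrees


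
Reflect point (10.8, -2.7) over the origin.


Reflection over origin: (x,y) -> (-x,-y)
(10.8, -2.7) -> (-10.8, 2.7)

(-10.8, 2.7)


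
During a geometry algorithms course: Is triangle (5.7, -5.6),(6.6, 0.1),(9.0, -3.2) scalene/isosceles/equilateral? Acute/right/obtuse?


Side lengths squared: AB^2=33.3, BC^2=16.65, CA^2=16.65
Sorted: [16.65, 16.65, 33.3]
By sides: Isosceles, By angles: Right

Isosceles, Right


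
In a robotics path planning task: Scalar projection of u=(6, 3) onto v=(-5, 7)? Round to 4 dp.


u.v = -9, |v| = sqrt(74) = 8.6023
Scalar projection = u.v / |v| = -9 / sqrt(74) = -1.0462

-1.0462


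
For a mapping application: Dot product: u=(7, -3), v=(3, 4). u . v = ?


u . v = u_x*v_x + u_y*v_y = 7*3 + (-3)*4
= 21 + (-12) = 9

9


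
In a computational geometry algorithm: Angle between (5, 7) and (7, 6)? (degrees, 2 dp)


u.v = 77, |u| = sqrt(74) = 8.6023, |v| = sqrt(85) = 9.2195
cos(theta) = u.v/(|u||v|) = 77/sqrt(6290) = 0.97088
theta = acos(0.97088) = 13.86 degrees

13.86 degrees


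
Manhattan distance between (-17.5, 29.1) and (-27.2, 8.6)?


|(-17.5)-(-27.2)| + |29.1-8.6| = 9.7 + 20.5 = 30.2

30.2


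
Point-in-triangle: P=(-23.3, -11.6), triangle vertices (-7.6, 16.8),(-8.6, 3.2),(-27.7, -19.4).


Cross products: AB x AP = -185.12, BC x BP = -49.54, CA x CP = -2.5
All same sign? yes

Yes, inside


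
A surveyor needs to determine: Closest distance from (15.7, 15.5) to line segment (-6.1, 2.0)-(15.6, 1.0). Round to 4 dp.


Project P onto AB: t = 0.9739 (clamped to [0,1])
Closest point on segment: (15.033, 1.0261)
Distance: 14.4892

14.4892


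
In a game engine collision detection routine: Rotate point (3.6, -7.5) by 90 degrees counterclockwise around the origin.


90° CCW: (x,y) -> (-y, x)
(3.6,-7.5) -> (7.5, 3.6)

(7.5, 3.6)


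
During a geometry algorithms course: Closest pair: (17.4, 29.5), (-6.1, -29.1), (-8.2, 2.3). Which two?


d(P0,P1) = 63.1364, d(P0,P2) = 37.3524, d(P1,P2) = 31.4701
Closest: P1 and P2

Closest pair: (-6.1, -29.1) and (-8.2, 2.3), distance = 31.4701


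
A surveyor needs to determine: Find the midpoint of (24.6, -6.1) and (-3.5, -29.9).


M = ((24.6+(-3.5))/2, ((-6.1)+(-29.9))/2)
= (10.55, -18)

(10.55, -18)


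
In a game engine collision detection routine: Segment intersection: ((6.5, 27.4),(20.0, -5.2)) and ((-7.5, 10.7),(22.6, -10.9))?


Cross products: d1=805.07, d2=115.41, d3=-681.85, d4=7.81
d1*d2 < 0 and d3*d4 < 0? no

No, they don't intersect


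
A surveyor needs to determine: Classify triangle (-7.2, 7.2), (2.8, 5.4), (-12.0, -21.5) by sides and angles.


Side lengths squared: AB^2=103.24, BC^2=942.65, CA^2=846.73
Sorted: [103.24, 846.73, 942.65]
By sides: Scalene, By angles: Acute

Scalene, Acute


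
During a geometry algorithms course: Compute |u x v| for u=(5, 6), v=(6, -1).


|u x v| = |5*(-1) - 6*6|
= |(-5) - 36| = 41

41


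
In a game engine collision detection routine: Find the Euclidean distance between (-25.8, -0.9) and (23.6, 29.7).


dx=49.4, dy=30.6
d^2 = 49.4^2 + 30.6^2 = 3376.72
d = sqrt(3376.72) = 58.1096

58.1096


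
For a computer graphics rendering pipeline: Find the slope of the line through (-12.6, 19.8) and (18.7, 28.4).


slope = (y2-y1)/(x2-x1) = (28.4-19.8)/(18.7-(-12.6)) = 8.6/31.3 = 0.2748

0.2748


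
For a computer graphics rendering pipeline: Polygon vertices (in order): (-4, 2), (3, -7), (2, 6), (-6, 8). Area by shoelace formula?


Shoelace sum: ((-4)*(-7) - 3*2) + (3*6 - 2*(-7)) + (2*8 - (-6)*6) + ((-6)*2 - (-4)*8)
= 126
Area = |126|/2 = 63

63


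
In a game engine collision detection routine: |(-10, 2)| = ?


|u| = sqrt((-10)^2 + 2^2) = sqrt(104) = 10.198

10.198


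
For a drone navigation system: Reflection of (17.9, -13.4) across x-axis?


Reflection over x-axis: (x,y) -> (x,-y)
(17.9, -13.4) -> (17.9, 13.4)

(17.9, 13.4)


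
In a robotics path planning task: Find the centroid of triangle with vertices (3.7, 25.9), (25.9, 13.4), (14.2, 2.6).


Centroid = ((x_A+x_B+x_C)/3, (y_A+y_B+y_C)/3)
= ((3.7+25.9+14.2)/3, (25.9+13.4+2.6)/3)
= (14.6, 13.9667)

(14.6, 13.9667)


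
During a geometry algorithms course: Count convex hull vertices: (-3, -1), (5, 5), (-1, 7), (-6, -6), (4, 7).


Convex hull vertices (CCW): (-6, -6), (5, 5), (4, 7), (-1, 7)
Count = 4

4


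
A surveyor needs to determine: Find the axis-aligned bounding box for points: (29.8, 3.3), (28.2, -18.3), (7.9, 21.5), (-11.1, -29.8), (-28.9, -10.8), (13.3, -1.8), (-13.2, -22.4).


x range: [-28.9, 29.8]
y range: [-29.8, 21.5]
Bounding box: (-28.9,-29.8) to (29.8,21.5)

(-28.9,-29.8) to (29.8,21.5)


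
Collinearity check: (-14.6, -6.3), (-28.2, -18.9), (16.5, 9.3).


Cross product: ((-28.2)-(-14.6))*(9.3-(-6.3)) - ((-18.9)-(-6.3))*(16.5-(-14.6))
= 179.7

No, not collinear


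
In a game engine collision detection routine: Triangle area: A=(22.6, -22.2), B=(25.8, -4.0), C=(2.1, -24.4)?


Area = |x_A(y_B-y_C) + x_B(y_C-y_A) + x_C(y_A-y_B)|/2
= |461.04 + (-56.76) + (-38.22)|/2
= 366.06/2 = 183.03

183.03


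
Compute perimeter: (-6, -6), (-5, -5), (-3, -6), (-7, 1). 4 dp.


Sides: (-6, -6)->(-5, -5): sqrt(2) = 1.414214, (-5, -5)->(-3, -6): sqrt(5) = 2.236068, (-3, -6)->(-7, 1): sqrt(65) = 8.062258, (-7, 1)->(-6, -6): sqrt(50) = 7.071068
Sum = 18.783608
Perimeter = 18.7836

18.7836


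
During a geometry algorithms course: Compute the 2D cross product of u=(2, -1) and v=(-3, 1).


u x v = u_x*v_y - u_y*v_x = 2*1 - (-1)*(-3)
= 2 - 3 = -1

-1


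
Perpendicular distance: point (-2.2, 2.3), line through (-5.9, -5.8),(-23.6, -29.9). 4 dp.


|cross product| = 54.2
|line direction| = sqrt(894.1) = 29.9015
Distance = 54.2/sqrt(894.1) = 1.8126

1.8126


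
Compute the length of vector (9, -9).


|u| = sqrt(9^2 + (-9)^2) = sqrt(162) = 12.7279

12.7279


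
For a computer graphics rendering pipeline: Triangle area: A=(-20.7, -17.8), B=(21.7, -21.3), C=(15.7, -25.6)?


Area = |x_A(y_B-y_C) + x_B(y_C-y_A) + x_C(y_A-y_B)|/2
= |(-89.01) + (-169.26) + 54.95|/2
= 203.32/2 = 101.66

101.66


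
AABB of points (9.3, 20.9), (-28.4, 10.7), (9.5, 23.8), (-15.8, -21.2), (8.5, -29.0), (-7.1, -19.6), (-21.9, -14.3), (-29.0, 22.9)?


x range: [-29, 9.5]
y range: [-29, 23.8]
Bounding box: (-29,-29) to (9.5,23.8)

(-29,-29) to (9.5,23.8)


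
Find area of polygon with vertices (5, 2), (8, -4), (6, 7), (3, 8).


Shoelace sum: (5*(-4) - 8*2) + (8*7 - 6*(-4)) + (6*8 - 3*7) + (3*2 - 5*8)
= 37
Area = |37|/2 = 18.5

18.5


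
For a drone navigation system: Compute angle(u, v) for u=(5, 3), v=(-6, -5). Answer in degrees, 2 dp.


u.v = -45, |u| = sqrt(34) = 5.831, |v| = sqrt(61) = 7.8102
cos(theta) = u.v/(|u||v|) = -45/sqrt(2074) = -0.988116
theta = acos(-0.988116) = 171.16 degrees

171.16 degrees


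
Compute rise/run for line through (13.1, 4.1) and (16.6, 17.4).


slope = (y2-y1)/(x2-x1) = (17.4-4.1)/(16.6-13.1) = 13.3/3.5 = 3.8

3.8


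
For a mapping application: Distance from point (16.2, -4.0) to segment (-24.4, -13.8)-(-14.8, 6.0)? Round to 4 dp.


Project P onto AB: t = 1 (clamped to [0,1])
Closest point on segment: (-14.8, 6)
Distance: 32.573

32.573


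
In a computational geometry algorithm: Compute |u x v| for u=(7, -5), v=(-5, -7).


|u x v| = |7*(-7) - (-5)*(-5)|
= |(-49) - 25| = 74

74


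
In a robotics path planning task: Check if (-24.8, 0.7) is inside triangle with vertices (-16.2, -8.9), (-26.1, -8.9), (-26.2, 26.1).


Cross products: AB x AP = -95.04, BC x BP = -46.46, CA x CP = -205
All same sign? yes

Yes, inside


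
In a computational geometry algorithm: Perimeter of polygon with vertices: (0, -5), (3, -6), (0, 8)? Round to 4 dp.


Sides: (0, -5)->(3, -6): sqrt(10) = 3.162278, (3, -6)->(0, 8): sqrt(205) = 14.317821, (0, 8)->(0, -5): sqrt(169) = 13
Sum = 30.480099
Perimeter = 30.4801

30.4801


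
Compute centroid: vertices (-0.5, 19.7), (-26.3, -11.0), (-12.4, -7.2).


Centroid = ((x_A+x_B+x_C)/3, (y_A+y_B+y_C)/3)
= (((-0.5)+(-26.3)+(-12.4))/3, (19.7+(-11)+(-7.2))/3)
= (-13.0667, 0.5)

(-13.0667, 0.5)


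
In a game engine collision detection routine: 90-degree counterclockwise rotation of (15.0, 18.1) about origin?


90° CCW: (x,y) -> (-y, x)
(15,18.1) -> (-18.1, 15)

(-18.1, 15)


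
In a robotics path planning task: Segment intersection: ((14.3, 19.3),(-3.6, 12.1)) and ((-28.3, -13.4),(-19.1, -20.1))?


Cross products: d1=586.26, d2=400.09, d3=278.61, d4=464.78
d1*d2 < 0 and d3*d4 < 0? no

No, they don't intersect


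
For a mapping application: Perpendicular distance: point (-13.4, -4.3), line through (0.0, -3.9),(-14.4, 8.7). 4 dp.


|cross product| = 174.6
|line direction| = sqrt(366.12) = 19.1343
Distance = 174.6/sqrt(366.12) = 9.125

9.125


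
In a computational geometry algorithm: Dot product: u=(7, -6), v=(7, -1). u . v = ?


u . v = u_x*v_x + u_y*v_y = 7*7 + (-6)*(-1)
= 49 + 6 = 55

55


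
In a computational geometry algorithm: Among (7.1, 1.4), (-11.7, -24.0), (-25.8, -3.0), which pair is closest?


d(P0,P1) = 31.6006, d(P0,P2) = 33.1929, d(P1,P2) = 25.2945
Closest: P1 and P2

Closest pair: (-11.7, -24.0) and (-25.8, -3.0), distance = 25.2945


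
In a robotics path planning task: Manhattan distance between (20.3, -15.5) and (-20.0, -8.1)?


|20.3-(-20)| + |(-15.5)-(-8.1)| = 40.3 + 7.4 = 47.7

47.7


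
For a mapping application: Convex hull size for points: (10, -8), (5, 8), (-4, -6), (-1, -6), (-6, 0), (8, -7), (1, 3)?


Convex hull vertices (CCW): (-6, 0), (-4, -6), (10, -8), (5, 8)
Count = 4

4


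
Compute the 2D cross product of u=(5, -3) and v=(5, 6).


u x v = u_x*v_y - u_y*v_x = 5*6 - (-3)*5
= 30 - (-15) = 45

45


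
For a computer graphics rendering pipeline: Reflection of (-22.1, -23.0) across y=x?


Reflection over y=x: (x,y) -> (y,x)
(-22.1, -23) -> (-23, -22.1)

(-23, -22.1)


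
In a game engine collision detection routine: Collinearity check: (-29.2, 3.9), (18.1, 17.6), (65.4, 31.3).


Cross product: (18.1-(-29.2))*(31.3-3.9) - (17.6-3.9)*(65.4-(-29.2))
= 0

Yes, collinear


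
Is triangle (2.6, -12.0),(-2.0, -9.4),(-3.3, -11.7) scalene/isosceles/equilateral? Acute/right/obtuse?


Side lengths squared: AB^2=27.92, BC^2=6.98, CA^2=34.9
Sorted: [6.98, 27.92, 34.9]
By sides: Scalene, By angles: Right

Scalene, Right


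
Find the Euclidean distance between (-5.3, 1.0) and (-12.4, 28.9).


dx=-7.1, dy=27.9
d^2 = (-7.1)^2 + 27.9^2 = 828.82
d = sqrt(828.82) = 28.7892

28.7892


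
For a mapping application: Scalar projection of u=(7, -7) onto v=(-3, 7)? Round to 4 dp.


u.v = -70, |v| = sqrt(58) = 7.6158
Scalar projection = u.v / |v| = -70 / sqrt(58) = -9.1915

-9.1915


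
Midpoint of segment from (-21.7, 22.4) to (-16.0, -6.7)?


M = (((-21.7)+(-16))/2, (22.4+(-6.7))/2)
= (-18.85, 7.85)

(-18.85, 7.85)


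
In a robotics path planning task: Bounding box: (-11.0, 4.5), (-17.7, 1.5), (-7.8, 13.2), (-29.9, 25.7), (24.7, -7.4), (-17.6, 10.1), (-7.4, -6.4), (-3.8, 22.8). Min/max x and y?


x range: [-29.9, 24.7]
y range: [-7.4, 25.7]
Bounding box: (-29.9,-7.4) to (24.7,25.7)

(-29.9,-7.4) to (24.7,25.7)


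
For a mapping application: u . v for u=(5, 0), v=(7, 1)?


u . v = u_x*v_x + u_y*v_y = 5*7 + 0*1
= 35 + 0 = 35

35


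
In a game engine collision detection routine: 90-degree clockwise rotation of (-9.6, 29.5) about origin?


90° CW: (x,y) -> (y, -x)
(-9.6,29.5) -> (29.5, 9.6)

(29.5, 9.6)


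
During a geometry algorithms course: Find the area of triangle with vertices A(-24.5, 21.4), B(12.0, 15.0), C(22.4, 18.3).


Area = |x_A(y_B-y_C) + x_B(y_C-y_A) + x_C(y_A-y_B)|/2
= |80.85 + (-37.2) + 143.36|/2
= 187.01/2 = 93.505

93.505


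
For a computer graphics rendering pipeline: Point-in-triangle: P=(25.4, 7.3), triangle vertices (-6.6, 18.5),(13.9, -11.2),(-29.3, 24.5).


Cross products: AB x AP = 720.8, BC x BP = -1209.75, CA x CP = -62.24
All same sign? no

No, outside


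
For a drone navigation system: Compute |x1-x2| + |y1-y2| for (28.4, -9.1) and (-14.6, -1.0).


|28.4-(-14.6)| + |(-9.1)-(-1)| = 43 + 8.1 = 51.1

51.1


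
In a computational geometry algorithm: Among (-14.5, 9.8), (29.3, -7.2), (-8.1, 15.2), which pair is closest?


d(P0,P1) = 46.9834, d(P0,P2) = 8.3738, d(P1,P2) = 43.595
Closest: P0 and P2

Closest pair: (-14.5, 9.8) and (-8.1, 15.2), distance = 8.3738


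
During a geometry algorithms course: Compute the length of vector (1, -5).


|u| = sqrt(1^2 + (-5)^2) = sqrt(26) = 5.099

5.099


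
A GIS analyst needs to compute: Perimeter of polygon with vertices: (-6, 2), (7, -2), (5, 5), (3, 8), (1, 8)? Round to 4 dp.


Sides: (-6, 2)->(7, -2): sqrt(185) = 13.601471, (7, -2)->(5, 5): sqrt(53) = 7.28011, (5, 5)->(3, 8): sqrt(13) = 3.605551, (3, 8)->(1, 8): sqrt(4) = 2, (1, 8)->(-6, 2): sqrt(85) = 9.219544
Sum = 35.706676
Perimeter = 35.7067

35.7067


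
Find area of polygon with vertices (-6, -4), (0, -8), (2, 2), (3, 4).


Shoelace sum: ((-6)*(-8) - 0*(-4)) + (0*2 - 2*(-8)) + (2*4 - 3*2) + (3*(-4) - (-6)*4)
= 78
Area = |78|/2 = 39

39


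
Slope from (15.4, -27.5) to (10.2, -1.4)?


slope = (y2-y1)/(x2-x1) = ((-1.4)-(-27.5))/(10.2-15.4) = 26.1/(-5.2) = -5.0192

-5.0192


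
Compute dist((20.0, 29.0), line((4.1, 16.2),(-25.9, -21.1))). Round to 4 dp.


|cross product| = 209.07
|line direction| = sqrt(2291.29) = 47.8674
Distance = 209.07/sqrt(2291.29) = 4.3677

4.3677


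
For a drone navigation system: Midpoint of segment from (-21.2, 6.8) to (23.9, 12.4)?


M = (((-21.2)+23.9)/2, (6.8+12.4)/2)
= (1.35, 9.6)

(1.35, 9.6)


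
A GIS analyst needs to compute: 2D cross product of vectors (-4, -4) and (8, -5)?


u x v = u_x*v_y - u_y*v_x = (-4)*(-5) - (-4)*8
= 20 - (-32) = 52

52


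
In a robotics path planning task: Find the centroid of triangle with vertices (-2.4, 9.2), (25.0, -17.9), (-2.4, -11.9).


Centroid = ((x_A+x_B+x_C)/3, (y_A+y_B+y_C)/3)
= (((-2.4)+25+(-2.4))/3, (9.2+(-17.9)+(-11.9))/3)
= (6.7333, -6.8667)

(6.7333, -6.8667)


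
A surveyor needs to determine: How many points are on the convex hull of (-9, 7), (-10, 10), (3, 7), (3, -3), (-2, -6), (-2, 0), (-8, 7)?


Convex hull vertices (CCW): (-10, 10), (-9, 7), (-2, -6), (3, -3), (3, 7)
Count = 5

5


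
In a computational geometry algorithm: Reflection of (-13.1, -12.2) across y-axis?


Reflection over y-axis: (x,y) -> (-x,y)
(-13.1, -12.2) -> (13.1, -12.2)

(13.1, -12.2)


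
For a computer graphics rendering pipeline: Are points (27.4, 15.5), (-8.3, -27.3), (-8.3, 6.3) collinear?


Cross product: ((-8.3)-27.4)*(6.3-15.5) - ((-27.3)-15.5)*((-8.3)-27.4)
= -1199.52

No, not collinear


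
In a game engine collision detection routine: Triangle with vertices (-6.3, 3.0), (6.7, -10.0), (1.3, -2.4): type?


Side lengths squared: AB^2=338, BC^2=86.92, CA^2=86.92
Sorted: [86.92, 86.92, 338]
By sides: Isosceles, By angles: Obtuse

Isosceles, Obtuse


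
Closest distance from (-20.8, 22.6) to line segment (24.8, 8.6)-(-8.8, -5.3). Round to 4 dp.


Project P onto AB: t = 1 (clamped to [0,1])
Closest point on segment: (-8.8, -5.3)
Distance: 30.3712

30.3712


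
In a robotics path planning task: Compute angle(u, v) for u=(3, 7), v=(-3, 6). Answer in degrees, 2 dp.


u.v = 33, |u| = sqrt(58) = 7.6158, |v| = sqrt(45) = 6.7082
cos(theta) = u.v/(|u||v|) = 33/sqrt(2610) = 0.645942
theta = acos(0.645942) = 49.76 degrees

49.76 degrees


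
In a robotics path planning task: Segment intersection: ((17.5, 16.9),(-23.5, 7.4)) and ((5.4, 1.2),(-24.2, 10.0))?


Cross products: d1=-571.2, d2=70.8, d3=528.75, d4=-113.25
d1*d2 < 0 and d3*d4 < 0? yes

Yes, they intersect


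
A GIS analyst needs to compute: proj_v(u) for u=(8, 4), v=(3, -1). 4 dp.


u.v = 20, |v| = sqrt(10) = 3.1623
Scalar projection = u.v / |v| = 20 / sqrt(10) = 6.3246

6.3246


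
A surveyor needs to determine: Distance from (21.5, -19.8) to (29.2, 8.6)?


dx=7.7, dy=28.4
d^2 = 7.7^2 + 28.4^2 = 865.85
d = sqrt(865.85) = 29.4253

29.4253


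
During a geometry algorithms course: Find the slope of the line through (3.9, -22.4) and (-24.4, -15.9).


slope = (y2-y1)/(x2-x1) = ((-15.9)-(-22.4))/((-24.4)-3.9) = 6.5/(-28.3) = -0.2297

-0.2297


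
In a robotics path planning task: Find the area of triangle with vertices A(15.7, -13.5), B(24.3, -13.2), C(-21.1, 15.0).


Area = |x_A(y_B-y_C) + x_B(y_C-y_A) + x_C(y_A-y_B)|/2
= |(-442.74) + 692.55 + 6.33|/2
= 256.14/2 = 128.07

128.07


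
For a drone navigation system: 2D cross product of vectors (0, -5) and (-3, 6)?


u x v = u_x*v_y - u_y*v_x = 0*6 - (-5)*(-3)
= 0 - 15 = -15

-15


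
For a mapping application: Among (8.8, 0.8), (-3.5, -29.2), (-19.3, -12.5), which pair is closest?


d(P0,P1) = 32.4236, d(P0,P2) = 31.0886, d(P1,P2) = 22.9898
Closest: P1 and P2

Closest pair: (-3.5, -29.2) and (-19.3, -12.5), distance = 22.9898


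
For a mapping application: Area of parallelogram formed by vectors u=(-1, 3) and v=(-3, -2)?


|u x v| = |(-1)*(-2) - 3*(-3)|
= |2 - (-9)| = 11

11


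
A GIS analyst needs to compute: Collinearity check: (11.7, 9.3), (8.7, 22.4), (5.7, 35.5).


Cross product: (8.7-11.7)*(35.5-9.3) - (22.4-9.3)*(5.7-11.7)
= 0

Yes, collinear


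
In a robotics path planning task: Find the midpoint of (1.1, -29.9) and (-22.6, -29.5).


M = ((1.1+(-22.6))/2, ((-29.9)+(-29.5))/2)
= (-10.75, -29.7)

(-10.75, -29.7)


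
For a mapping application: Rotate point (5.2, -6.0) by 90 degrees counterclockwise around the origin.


90° CCW: (x,y) -> (-y, x)
(5.2,-6) -> (6, 5.2)

(6, 5.2)


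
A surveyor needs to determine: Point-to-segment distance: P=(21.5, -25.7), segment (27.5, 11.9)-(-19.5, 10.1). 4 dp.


Project P onto AB: t = 0.1581 (clamped to [0,1])
Closest point on segment: (20.0709, 11.6155)
Distance: 37.3428

37.3428


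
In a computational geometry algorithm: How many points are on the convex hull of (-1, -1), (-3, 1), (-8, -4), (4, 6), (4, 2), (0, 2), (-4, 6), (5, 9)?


Convex hull vertices (CCW): (-8, -4), (-1, -1), (4, 2), (5, 9), (-4, 6)
Count = 5

5


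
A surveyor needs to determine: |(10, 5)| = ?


|u| = sqrt(10^2 + 5^2) = sqrt(125) = 11.1803

11.1803


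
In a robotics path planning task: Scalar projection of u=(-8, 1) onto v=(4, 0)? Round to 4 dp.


u.v = -32, |v| = sqrt(16) = 4
Scalar projection = u.v / |v| = -32 / sqrt(16) = -8

-8


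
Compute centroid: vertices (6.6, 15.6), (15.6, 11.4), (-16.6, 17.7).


Centroid = ((x_A+x_B+x_C)/3, (y_A+y_B+y_C)/3)
= ((6.6+15.6+(-16.6))/3, (15.6+11.4+17.7)/3)
= (1.8667, 14.9)

(1.8667, 14.9)


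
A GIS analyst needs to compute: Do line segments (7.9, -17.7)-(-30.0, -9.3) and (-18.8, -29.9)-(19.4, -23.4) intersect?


Cross products: d1=292.49, d2=859.72, d3=686.66, d4=119.43
d1*d2 < 0 and d3*d4 < 0? no

No, they don't intersect


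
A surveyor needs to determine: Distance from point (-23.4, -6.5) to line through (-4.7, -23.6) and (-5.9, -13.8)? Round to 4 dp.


|cross product| = 162.74
|line direction| = sqrt(97.48) = 9.8732
Distance = 162.74/sqrt(97.48) = 16.483

16.483


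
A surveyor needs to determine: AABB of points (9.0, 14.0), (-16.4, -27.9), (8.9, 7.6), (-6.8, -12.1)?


x range: [-16.4, 9]
y range: [-27.9, 14]
Bounding box: (-16.4,-27.9) to (9,14)

(-16.4,-27.9) to (9,14)


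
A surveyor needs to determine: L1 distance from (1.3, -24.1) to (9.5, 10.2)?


|1.3-9.5| + |(-24.1)-10.2| = 8.2 + 34.3 = 42.5

42.5


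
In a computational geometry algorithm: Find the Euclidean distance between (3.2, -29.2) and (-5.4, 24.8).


dx=-8.6, dy=54
d^2 = (-8.6)^2 + 54^2 = 2989.96
d = sqrt(2989.96) = 54.6805

54.6805


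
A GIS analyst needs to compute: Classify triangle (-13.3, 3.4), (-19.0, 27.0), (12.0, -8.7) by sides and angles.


Side lengths squared: AB^2=589.45, BC^2=2235.49, CA^2=786.5
Sorted: [589.45, 786.5, 2235.49]
By sides: Scalene, By angles: Obtuse

Scalene, Obtuse


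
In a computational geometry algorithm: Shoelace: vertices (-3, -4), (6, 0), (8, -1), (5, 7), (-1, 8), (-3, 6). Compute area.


Shoelace sum: ((-3)*0 - 6*(-4)) + (6*(-1) - 8*0) + (8*7 - 5*(-1)) + (5*8 - (-1)*7) + ((-1)*6 - (-3)*8) + ((-3)*(-4) - (-3)*6)
= 174
Area = |174|/2 = 87

87


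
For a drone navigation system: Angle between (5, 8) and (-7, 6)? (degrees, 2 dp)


u.v = 13, |u| = sqrt(89) = 9.434, |v| = sqrt(85) = 9.2195
cos(theta) = u.v/(|u||v|) = 13/sqrt(7565) = 0.149465
theta = acos(0.149465) = 81.4 degrees

81.4 degrees


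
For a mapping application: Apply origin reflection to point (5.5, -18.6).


Reflection over origin: (x,y) -> (-x,-y)
(5.5, -18.6) -> (-5.5, 18.6)

(-5.5, 18.6)


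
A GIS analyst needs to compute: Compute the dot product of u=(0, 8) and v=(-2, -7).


u . v = u_x*v_x + u_y*v_y = 0*(-2) + 8*(-7)
= 0 + (-56) = -56

-56


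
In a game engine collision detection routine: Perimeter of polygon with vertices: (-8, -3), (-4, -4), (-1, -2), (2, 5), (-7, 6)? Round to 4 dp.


Sides: (-8, -3)->(-4, -4): sqrt(17) = 4.123106, (-4, -4)->(-1, -2): sqrt(13) = 3.605551, (-1, -2)->(2, 5): sqrt(58) = 7.615773, (2, 5)->(-7, 6): sqrt(82) = 9.055385, (-7, 6)->(-8, -3): sqrt(82) = 9.055385
Sum = 33.4552
Perimeter = 33.4552

33.4552


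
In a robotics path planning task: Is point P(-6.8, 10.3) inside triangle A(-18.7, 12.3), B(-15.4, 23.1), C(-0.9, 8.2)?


Cross products: AB x AP = -135.12, BC x BP = -57.46, CA x CP = -13.19
All same sign? yes

Yes, inside


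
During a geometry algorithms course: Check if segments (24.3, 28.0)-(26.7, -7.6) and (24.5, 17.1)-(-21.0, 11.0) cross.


Cross products: d1=-497.17, d2=1137.27, d3=-19.04, d4=-1653.48
d1*d2 < 0 and d3*d4 < 0? no

No, they don't intersect


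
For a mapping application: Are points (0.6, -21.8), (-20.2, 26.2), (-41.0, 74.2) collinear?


Cross product: ((-20.2)-0.6)*(74.2-(-21.8)) - (26.2-(-21.8))*((-41)-0.6)
= 0

Yes, collinear


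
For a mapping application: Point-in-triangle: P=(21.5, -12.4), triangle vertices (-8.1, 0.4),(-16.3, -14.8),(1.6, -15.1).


Cross products: AB x AP = 554.88, BC x BP = 54.3, CA x CP = -334.64
All same sign? no

No, outside


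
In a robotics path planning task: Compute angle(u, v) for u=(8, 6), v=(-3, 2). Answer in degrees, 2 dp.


u.v = -12, |u| = sqrt(100) = 10, |v| = sqrt(13) = 3.6056
cos(theta) = u.v/(|u||v|) = -12/sqrt(1300) = -0.33282
theta = acos(-0.33282) = 109.44 degrees

109.44 degrees


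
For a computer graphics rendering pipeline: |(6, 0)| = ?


|u| = sqrt(6^2 + 0^2) = sqrt(36) = 6

6


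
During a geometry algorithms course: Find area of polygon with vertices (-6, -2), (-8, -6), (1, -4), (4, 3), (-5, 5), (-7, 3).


Shoelace sum: ((-6)*(-6) - (-8)*(-2)) + ((-8)*(-4) - 1*(-6)) + (1*3 - 4*(-4)) + (4*5 - (-5)*3) + ((-5)*3 - (-7)*5) + ((-7)*(-2) - (-6)*3)
= 164
Area = |164|/2 = 82

82


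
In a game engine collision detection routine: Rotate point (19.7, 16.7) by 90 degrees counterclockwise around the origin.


90° CCW: (x,y) -> (-y, x)
(19.7,16.7) -> (-16.7, 19.7)

(-16.7, 19.7)


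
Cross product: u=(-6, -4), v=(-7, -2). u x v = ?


u x v = u_x*v_y - u_y*v_x = (-6)*(-2) - (-4)*(-7)
= 12 - 28 = -16

-16


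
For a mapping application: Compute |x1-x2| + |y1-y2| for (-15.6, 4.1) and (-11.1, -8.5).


|(-15.6)-(-11.1)| + |4.1-(-8.5)| = 4.5 + 12.6 = 17.1

17.1


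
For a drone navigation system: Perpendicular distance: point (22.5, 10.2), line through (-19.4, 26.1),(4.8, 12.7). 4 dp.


|cross product| = 176.68
|line direction| = sqrt(765.2) = 27.6622
Distance = 176.68/sqrt(765.2) = 6.387

6.387


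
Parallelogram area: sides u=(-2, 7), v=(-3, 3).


|u x v| = |(-2)*3 - 7*(-3)|
= |(-6) - (-21)| = 15

15


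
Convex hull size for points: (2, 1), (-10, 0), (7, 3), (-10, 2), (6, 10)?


Convex hull vertices (CCW): (-10, 0), (2, 1), (7, 3), (6, 10), (-10, 2)
Count = 5

5


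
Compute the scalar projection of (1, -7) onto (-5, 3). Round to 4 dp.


u.v = -26, |v| = sqrt(34) = 5.831
Scalar projection = u.v / |v| = -26 / sqrt(34) = -4.459

-4.459


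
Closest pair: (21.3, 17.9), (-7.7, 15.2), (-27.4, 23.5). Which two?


d(P0,P1) = 29.1254, d(P0,P2) = 49.0209, d(P1,P2) = 21.3771
Closest: P1 and P2

Closest pair: (-7.7, 15.2) and (-27.4, 23.5), distance = 21.3771


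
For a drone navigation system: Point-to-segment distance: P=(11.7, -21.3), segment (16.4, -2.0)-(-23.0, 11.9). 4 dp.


Project P onto AB: t = 0 (clamped to [0,1])
Closest point on segment: (16.4, -2)
Distance: 19.864

19.864


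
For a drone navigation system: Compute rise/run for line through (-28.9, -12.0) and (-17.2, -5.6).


slope = (y2-y1)/(x2-x1) = ((-5.6)-(-12))/((-17.2)-(-28.9)) = 6.4/11.7 = 0.547

0.547


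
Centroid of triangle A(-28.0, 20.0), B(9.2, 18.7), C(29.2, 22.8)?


Centroid = ((x_A+x_B+x_C)/3, (y_A+y_B+y_C)/3)
= (((-28)+9.2+29.2)/3, (20+18.7+22.8)/3)
= (3.4667, 20.5)

(3.4667, 20.5)


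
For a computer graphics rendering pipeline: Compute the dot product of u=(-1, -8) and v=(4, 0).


u . v = u_x*v_x + u_y*v_y = (-1)*4 + (-8)*0
= (-4) + 0 = -4

-4


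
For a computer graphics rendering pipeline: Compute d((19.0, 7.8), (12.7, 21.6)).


dx=-6.3, dy=13.8
d^2 = (-6.3)^2 + 13.8^2 = 230.13
d = sqrt(230.13) = 15.17

15.17


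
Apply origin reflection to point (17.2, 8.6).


Reflection over origin: (x,y) -> (-x,-y)
(17.2, 8.6) -> (-17.2, -8.6)

(-17.2, -8.6)


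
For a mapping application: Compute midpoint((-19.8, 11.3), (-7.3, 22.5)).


M = (((-19.8)+(-7.3))/2, (11.3+22.5)/2)
= (-13.55, 16.9)

(-13.55, 16.9)


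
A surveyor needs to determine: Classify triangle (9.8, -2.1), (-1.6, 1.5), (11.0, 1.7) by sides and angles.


Side lengths squared: AB^2=142.92, BC^2=158.8, CA^2=15.88
Sorted: [15.88, 142.92, 158.8]
By sides: Scalene, By angles: Right

Scalene, Right


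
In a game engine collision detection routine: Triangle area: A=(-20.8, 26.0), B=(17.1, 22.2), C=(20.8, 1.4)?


Area = |x_A(y_B-y_C) + x_B(y_C-y_A) + x_C(y_A-y_B)|/2
= |(-432.64) + (-420.66) + 79.04|/2
= 774.26/2 = 387.13

387.13


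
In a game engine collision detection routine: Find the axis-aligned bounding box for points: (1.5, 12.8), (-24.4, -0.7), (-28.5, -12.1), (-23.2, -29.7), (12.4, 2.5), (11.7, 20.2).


x range: [-28.5, 12.4]
y range: [-29.7, 20.2]
Bounding box: (-28.5,-29.7) to (12.4,20.2)

(-28.5,-29.7) to (12.4,20.2)
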